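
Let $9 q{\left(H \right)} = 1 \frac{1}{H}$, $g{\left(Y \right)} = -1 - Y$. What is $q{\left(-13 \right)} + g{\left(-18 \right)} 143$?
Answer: $\frac{284426}{117} \approx 2431.0$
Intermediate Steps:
$q{\left(H \right)} = \frac{1}{9 H}$ ($q{\left(H \right)} = \frac{1 \frac{1}{H}}{9} = \frac{1}{9 H}$)
$q{\left(-13 \right)} + g{\left(-18 \right)} 143 = \frac{1}{9 \left(-13\right)} + \left(-1 - -18\right) 143 = \frac{1}{9} \left(- \frac{1}{13}\right) + \left(-1 + 18\right) 143 = - \frac{1}{117} + 17 \cdot 143 = - \frac{1}{117} + 2431 = \frac{284426}{117}$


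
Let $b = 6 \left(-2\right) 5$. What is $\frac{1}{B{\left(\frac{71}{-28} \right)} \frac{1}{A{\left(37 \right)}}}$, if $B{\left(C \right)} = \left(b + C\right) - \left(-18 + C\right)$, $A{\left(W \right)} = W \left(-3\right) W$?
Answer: $\frac{1369}{14} \approx 97.786$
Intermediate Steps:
$b = -60$ ($b = \left(-12\right) 5 = -60$)
$A{\left(W \right)} = - 3 W^{2}$ ($A{\left(W \right)} = - 3 W W = - 3 W^{2}$)
$B{\left(C \right)} = -42$ ($B{\left(C \right)} = \left(-60 + C\right) - \left(-18 + C\right) = -42$)
$\frac{1}{B{\left(\frac{71}{-28} \right)} \frac{1}{A{\left(37 \right)}}} = \frac{1}{\left(-42\right) \frac{1}{\left(-3\right) 37^{2}}} = \frac{1}{\left(-42\right) \frac{1}{\left(-3\right) 1369}} = \frac{1}{\left(-42\right) \frac{1}{-4107}} = \frac{1}{\left(-42\right) \left(- \frac{1}{4107}\right)} = \frac{1}{\frac{14}{1369}} = \frac{1369}{14}$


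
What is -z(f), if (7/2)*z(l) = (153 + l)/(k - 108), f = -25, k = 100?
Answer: 32/7 ≈ 4.5714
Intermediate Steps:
z(l) = -153/28 - l/28 (z(l) = 2*((153 + l)/(100 - 108))/7 = 2*((153 + l)/(-8))/7 = 2*((153 + l)*(-1/8))/7 = 2*(-153/8 - l/8)/7 = -153/28 - l/28)
-z(f) = -(-153/28 - 1/28*(-25)) = -(-153/28 + 25/28) = -1*(-32/7) = 32/7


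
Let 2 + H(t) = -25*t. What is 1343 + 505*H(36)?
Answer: -454167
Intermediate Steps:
H(t) = -2 - 25*t
1343 + 505*H(36) = 1343 + 505*(-2 - 25*36) = 1343 + 505*(-2 - 900) = 1343 + 505*(-902) = 1343 - 455510 = -454167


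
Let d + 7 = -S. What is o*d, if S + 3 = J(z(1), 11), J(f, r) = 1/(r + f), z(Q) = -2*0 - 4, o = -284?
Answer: 8236/7 ≈ 1176.6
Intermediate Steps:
z(Q) = -4 (z(Q) = 0 - 4 = -4)
J(f, r) = 1/(f + r)
S = -20/7 (S = -3 + 1/(-4 + 11) = -3 + 1/7 = -20/7 ≈ -2.8571)
d = -29/7 (d = -7 - 1*(-20/7) = -7 + 20/7 = -29/7 ≈ -4.1429)
o*d = -284*(-29/7) = 8236/7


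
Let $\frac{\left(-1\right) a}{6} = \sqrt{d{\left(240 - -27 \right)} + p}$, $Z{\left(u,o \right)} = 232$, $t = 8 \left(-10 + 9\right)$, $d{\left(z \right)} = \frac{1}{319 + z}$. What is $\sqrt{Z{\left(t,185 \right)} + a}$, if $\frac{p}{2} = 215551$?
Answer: $\frac{\sqrt{19916968 - 879 \sqrt{148038702978}}}{293} \approx 60.889 i$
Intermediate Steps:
$t = -8$ ($t = 8 \left(-1\right) = -8$)
$p = 431102$ ($p = 2 \cdot 215551 = 431102$)
$a = - \frac{3 \sqrt{148038702978}}{293}$ ($a = - 6 \sqrt{\frac{1}{319 + \left(240 - -27\right)} + 431102} = - 6 \sqrt{\frac{1}{319 + \left(240 + 27\right)} + 431102} = - 6 \sqrt{\frac{1}{319 + 267} + 431102} = - 6 \sqrt{\frac{1}{586} + 431102} = - 6 \sqrt{\frac{252625773}{586}} = - 6 \frac{\sqrt{148038702978}}{586} = - \frac{3 \sqrt{148038702978}}{293} \approx -3939.5$)
$\sqrt{Z{\left(t,185 \right)} + a} = \sqrt{232 - \frac{3 \sqrt{148038702978}}{293}}$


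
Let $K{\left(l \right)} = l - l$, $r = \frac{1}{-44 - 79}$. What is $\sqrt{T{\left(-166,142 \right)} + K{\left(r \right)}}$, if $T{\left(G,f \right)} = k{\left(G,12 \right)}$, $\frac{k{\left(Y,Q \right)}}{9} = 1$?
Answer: $3$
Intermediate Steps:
$k{\left(Y,Q \right)} = 9$ ($k{\left(Y,Q \right)} = 9 \cdot 1 = 9$)
$r = - \frac{1}{123}$ ($r = \frac{1}{-123} = - \frac{1}{123} \approx -0.0081301$)
$K{\left(l \right)} = 0$
$T{\left(G,f \right)} = 9$
$\sqrt{T{\left(-166,142 \right)} + K{\left(r \right)}} = \sqrt{9 + 0} = \sqrt{9} = 3$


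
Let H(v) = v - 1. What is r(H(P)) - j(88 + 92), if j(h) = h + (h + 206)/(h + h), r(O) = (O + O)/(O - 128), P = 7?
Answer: -1989253/10980 ≈ -181.17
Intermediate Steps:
H(v) = -1 + v
r(O) = 2*O/(-128 + O) (r(O) = (2*O)/(-128 + O) = 2*O/(-128 + O))
j(h) = h + (206 + h)/(2*h) (j(h) = h + (206 + h)/((2*h)) = h + (206 + h)*(1/(2*h)) = h + (206 + h)/(2*h))
r(H(P)) - j(88 + 92) = 2*(-1 + 7)/(-128 + (-1 + 7)) - (1/2 + (88 + 92) + 103/(88 + 92)) = 2*6/(-128 + 6) - (1/2 + 180 + 103/180) = 2*6/(-122) - (1/2 + 180 + 103*(1/180)) = 2*6*(-1/122) - (1/2 + 180 + 103/180) = -6/61 - 1*32593/180 = -6/61 - 32593/180 = -1989253/10980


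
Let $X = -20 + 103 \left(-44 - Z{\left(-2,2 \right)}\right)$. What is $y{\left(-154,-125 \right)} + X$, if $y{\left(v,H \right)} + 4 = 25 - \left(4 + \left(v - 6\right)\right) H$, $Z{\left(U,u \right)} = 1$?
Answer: $-24134$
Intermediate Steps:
$y{\left(v,H \right)} = 21 - H \left(-2 + v\right)$ ($y{\left(v,H \right)} = -4 - \left(-25 + \left(4 + \left(v - 6\right)\right) H\right) = -4 - \left(-25 + \left(4 + \left(-6 + v\right)\right) H\right) = -4 - \left(-25 + \left(-2 + v\right) H\right) = -4 - \left(-25 + H \left(-2 + v\right)\right) = 21 - H \left(-2 + v\right)$)
$X = -4655$ ($X = -20 + 103 \left(-44 - 1\right) = -20 + 103 \left(-45\right) = -20 - 4635 = -4655$)
$y{\left(-154,-125 \right)} + X = \left(21 + 2 \left(-125\right) - \left(-125\right) \left(-154\right)\right) - 4655 = \left(21 - 250 - 19250\right) - 4655 = -19479 - 4655 = -24134$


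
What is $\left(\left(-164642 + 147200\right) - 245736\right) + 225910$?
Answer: $-37268$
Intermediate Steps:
$\left(\left(-164642 + 147200\right) - 245736\right) + 225910 = \left(-17442 - 245736\right) + 225910 = -263178 + 225910 = -37268$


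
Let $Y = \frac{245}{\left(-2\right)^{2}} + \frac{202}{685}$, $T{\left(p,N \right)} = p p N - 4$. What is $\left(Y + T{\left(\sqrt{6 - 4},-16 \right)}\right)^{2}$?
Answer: $\frac{4899020049}{7507600} \approx 652.54$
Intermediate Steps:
$T{\left(p,N \right)} = -4 + N p^{2}$ ($T{\left(p,N \right)} = p^{2} N - 4 = N p^{2} - 4 = -4 + N p^{2}$)
$Y = \frac{168633}{2740}$ ($Y = \frac{245}{4} + 202 \cdot \frac{1}{685} = 245 \cdot \frac{1}{4} + \frac{202}{685} = \frac{245}{4} + \frac{202}{685} = \frac{168633}{2740} \approx 61.545$)
$\left(Y + T{\left(\sqrt{6 - 4},-16 \right)}\right)^{2} = \left(\frac{168633}{2740} - \left(4 + 16 \left(\sqrt{6 - 4}\right)^{2}\right)\right)^{2} = \left(\frac{168633}{2740} - \left(4 + 16 \left(\sqrt{2}\right)^{2}\right)\right)^{2} = \left(\frac{168633}{2740} - 36\right)^{2} = \left(\frac{69993}{2740}\right)^{2} = \frac{4899020049}{7507600}$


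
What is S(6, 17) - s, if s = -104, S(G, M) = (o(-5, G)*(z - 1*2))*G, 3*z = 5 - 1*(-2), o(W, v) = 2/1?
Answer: 108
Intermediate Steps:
o(W, v) = 2 (o(W, v) = 2*1 = 2)
z = 7/3 (z = (5 - 1*(-2))/3 = (5 + 2)/3 = (⅓)*7 = 7/3 ≈ 2.3333)
S(G, M) = 2*G/3 (S(G, M) = (2*(7/3 - 1*2))*G = (2*(7/3 - 2))*G = (2*(⅓))*G = 2*G/3)
S(6, 17) - s = (⅔)*6 - 1*(-104) = 4 + 104 = 108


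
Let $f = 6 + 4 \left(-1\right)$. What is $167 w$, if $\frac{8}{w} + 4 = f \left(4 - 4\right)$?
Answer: $-334$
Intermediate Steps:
$f = 2$ ($f = 6 - 4 = 2$)
$w = -2$ ($w = \frac{8}{-4 + 2 \left(4 - 4\right)} = \frac{8}{-4 + 2 \cdot 0} = \frac{8}{-4 + 0} = \frac{8}{-4} = 8 \left(- \frac{1}{4}\right) = -2$)
$167 w = 167 \left(-2\right) = -334$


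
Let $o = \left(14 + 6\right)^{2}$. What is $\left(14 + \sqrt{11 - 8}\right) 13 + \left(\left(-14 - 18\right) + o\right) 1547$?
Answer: $569478 + 13 \sqrt{3} \approx 5.695 \cdot 10^{5}$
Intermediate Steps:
$o = 400$ ($o = 20^{2} = 400$)
$\left(14 + \sqrt{11 - 8}\right) 13 + \left(\left(-14 - 18\right) + o\right) 1547 = \left(14 + \sqrt{11 - 8}\right) 13 + \left(\left(-14 - 18\right) + 400\right) 1547 = \left(14 + \sqrt{3}\right) 13 + \left(\left(-14 - 18\right) + 400\right) 1547 = \left(182 + 13 \sqrt{3}\right) + \left(-32 + 400\right) 1547 = \left(182 + 13 \sqrt{3}\right) + 368 \cdot 1547 = \left(182 + 13 \sqrt{3}\right) + 569296 = 569478 + 13 \sqrt{3}$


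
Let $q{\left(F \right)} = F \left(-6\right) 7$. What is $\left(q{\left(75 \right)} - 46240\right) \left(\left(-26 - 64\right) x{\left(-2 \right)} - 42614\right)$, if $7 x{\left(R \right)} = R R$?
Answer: $\frac{14750718620}{7} \approx 2.1072 \cdot 10^{9}$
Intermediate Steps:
$x{\left(R \right)} = \frac{R^{2}}{7}$ ($x{\left(R \right)} = \frac{R R}{7} = \frac{R^{2}}{7}$)
$q{\left(F \right)} = - 42 F$ ($q{\left(F \right)} = - 6 F 7 = - 42 F$)
$\left(q{\left(75 \right)} - 46240\right) \left(\left(-26 - 64\right) x{\left(-2 \right)} - 42614\right) = \left(\left(-42\right) 75 - 46240\right) \left(\left(-26 - 64\right) \frac{\left(-2\right)^{2}}{7} - 42614\right) = \left(-3150 - 46240\right) \left(- 90 \cdot \frac{1}{7} \cdot 4 - 42614\right) = - 49390 \left(\left(-90\right) \frac{4}{7} - 42614\right) = - 49390 \left(- \frac{360}{7} - 42614\right) = \left(-49390\right) \left(- \frac{298658}{7}\right) = \frac{14750718620}{7}$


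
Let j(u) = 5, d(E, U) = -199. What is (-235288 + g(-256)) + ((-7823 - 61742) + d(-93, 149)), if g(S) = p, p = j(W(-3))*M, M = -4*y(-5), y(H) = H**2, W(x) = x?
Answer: -305552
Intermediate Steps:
M = -100 (M = -4*(-5)**2 = -4*25 = -100)
p = -500 (p = 5*(-100) = -500)
g(S) = -500
(-235288 + g(-256)) + ((-7823 - 61742) + d(-93, 149)) = (-235288 - 500) + ((-7823 - 61742) - 199) = -235788 + (-69565 - 199) = -235788 - 69764 = -305552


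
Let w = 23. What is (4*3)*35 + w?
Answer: 443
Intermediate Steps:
(4*3)*35 + w = (4*3)*35 + 23 = 12*35 + 23 = 420 + 23 = 443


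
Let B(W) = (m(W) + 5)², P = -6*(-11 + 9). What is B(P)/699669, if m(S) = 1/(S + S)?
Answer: 14641/403009344 ≈ 3.6329e-5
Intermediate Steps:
m(S) = 1/(2*S)
P = 12 (P = -6*(-2) = 12)
B(W) = (5 + 1/(2*W))² (B(W) = (1/(2*W) + 5)² = (5 + 1/(2*W))²)
B(P)/699669 = ((¼)*(1 + 10*12)²/12²)/699669 = ((¼)*(1/144)*(1 + 120)²)*(1/699669) = ((¼)*(1/144)*121²)*(1/699669) = ((¼)*(1/144)*14641)*(1/699669) = (14641/576)*(1/699669) = 14641/403009344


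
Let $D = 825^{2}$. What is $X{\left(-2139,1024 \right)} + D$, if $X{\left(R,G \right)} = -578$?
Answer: $680047$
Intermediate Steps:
$D = 680625$
$X{\left(-2139,1024 \right)} + D = -578 + 680625 = 680047$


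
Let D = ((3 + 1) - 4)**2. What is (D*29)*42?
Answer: 0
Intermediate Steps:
D = 0 (D = (4 - 4)**2 = 0**2 = 0)
(D*29)*42 = (0*29)*42 = 0*42 = 0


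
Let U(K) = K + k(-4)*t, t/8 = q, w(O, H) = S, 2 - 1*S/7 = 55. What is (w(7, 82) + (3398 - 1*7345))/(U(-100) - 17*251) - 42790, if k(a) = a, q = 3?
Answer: -190967452/4463 ≈ -42789.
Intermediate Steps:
S = -371 (S = 14 - 7*55 = 14 - 385 = -371)
w(O, H) = -371
t = 24 (t = 8*3 = 24)
U(K) = -96 + K (U(K) = K - 4*24 = K - 96 = -96 + K)
(w(7, 82) + (3398 - 1*7345))/(U(-100) - 17*251) - 42790 = (-371 + (3398 - 1*7345))/((-96 - 100) - 17*251) - 42790 = (-371 + (3398 - 7345))/(-196 - 4267) - 42790 = (-371 - 3947)/(-4463) - 42790 = -4318*(-1/4463) - 42790 = 4318/4463 - 42790 = -190967452/4463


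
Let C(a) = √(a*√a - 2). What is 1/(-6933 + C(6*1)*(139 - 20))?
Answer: -1/(6933 - 119*√(-2 + 6*√6)) ≈ -0.00015363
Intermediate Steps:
C(a) = √(-2 + a^(3/2)) (C(a) = √(a^(3/2) - 2) = √(-2 + a^(3/2)))
1/(-6933 + C(6*1)*(139 - 20)) = 1/(-6933 + √(-2 + (6*1)^(3/2))*(139 - 20)) = 1/(-6933 + √(-2 + 6^(3/2))*119) = 1/(-6933 + √(-2 + 6*√6)*119) = 1/(-6933 + 119*√(-2 + 6*√6))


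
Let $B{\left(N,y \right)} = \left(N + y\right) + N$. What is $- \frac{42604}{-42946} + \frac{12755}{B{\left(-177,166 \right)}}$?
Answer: $- \frac{269883339}{4036924} \approx -66.854$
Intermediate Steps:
$B{\left(N,y \right)} = y + 2 N$
$- \frac{42604}{-42946} + \frac{12755}{B{\left(-177,166 \right)}} = - \frac{42604}{-42946} + \frac{12755}{166 + 2 \left(-177\right)} = \left(-42604\right) \left(- \frac{1}{42946}\right) + \frac{12755}{166 - 354} = \frac{21302}{21473} + \frac{12755}{-188} = \frac{21302}{21473} + 12755 \left(- \frac{1}{188}\right) = \frac{21302}{21473} - \frac{12755}{188} = - \frac{269883339}{4036924}$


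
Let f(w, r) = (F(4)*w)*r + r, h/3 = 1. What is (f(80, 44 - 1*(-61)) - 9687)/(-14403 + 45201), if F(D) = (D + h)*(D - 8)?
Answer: -13599/1711 ≈ -7.9480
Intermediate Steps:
h = 3 (h = 3*1 = 3)
F(D) = (-8 + D)*(3 + D) (F(D) = (D + 3)*(D - 8) = (3 + D)*(-8 + D) = (-8 + D)*(3 + D))
f(w, r) = r - 28*r*w (f(w, r) = ((-24 + 4² - 5*4)*w)*r + r = ((-24 + 16 - 20)*w)*r + r = (-28*w)*r + r = -28*r*w + r = r - 28*r*w)
(f(80, 44 - 1*(-61)) - 9687)/(-14403 + 45201) = ((44 - 1*(-61))*(1 - 28*80) - 9687)/(-14403 + 45201) = ((44 + 61)*(1 - 2240) - 9687)/30798 = (105*(-2239) - 9687)*(1/30798) = (-235095 - 9687)*(1/30798) = -244782*1/30798 = -13599/1711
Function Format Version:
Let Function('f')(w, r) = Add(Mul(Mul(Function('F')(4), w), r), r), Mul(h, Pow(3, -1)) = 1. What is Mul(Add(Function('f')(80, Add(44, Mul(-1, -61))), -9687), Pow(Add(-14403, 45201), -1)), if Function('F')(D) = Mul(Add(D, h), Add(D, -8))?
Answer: Rational(-13599, 1711) ≈ -7.9480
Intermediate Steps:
h = 3 (h = Mul(3, 1) = 3)
Function('F')(D) = Mul(Add(-8, D), Add(3, D)) (Function('F')(D) = Mul(Add(D, 3), Add(D, -8)) = Mul(Add(3, D), Add(-8, D)) = Mul(Add(-8, D), Add(3, D)))
Function('f')(w, r) = Add(r, Mul(-28, r, w)) (Function('f')(w, r) = Add(Mul(Mul(Add(-24, Pow(4, 2), Mul(-5, 4)), w), r), r) = Add(Mul(Mul(Add(-24, 16, -20), w), r), r) = Add(Mul(Mul(-28, w), r), r) = Add(Mul(-28, r, w), r) = Add(r, Mul(-28, r, w)))
Mul(Add(Function('f')(80, Add(44, Mul(-1, -61))), -9687), Pow(Add(-14403, 45201), -1)) = Mul(Add(Mul(Add(44, Mul(-1, -61)), Add(1, Mul(-28, 80))), -9687), Pow(Add(-14403, 45201), -1)) = Mul(Add(Mul(Add(44, 61), Add(1, -2240)), -9687), Pow(30798, -1)) = Mul(Add(Mul(105, -2239), -9687), Rational(1, 30798)) = Mul(Add(-235095, -9687), Rational(1, 30798)) = Mul(-244782, Rational(1, 30798)) = Rational(-13599, 1711)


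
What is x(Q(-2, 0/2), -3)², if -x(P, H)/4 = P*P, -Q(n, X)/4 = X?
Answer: 0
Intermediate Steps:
Q(n, X) = -4*X
x(P, H) = -4*P² (x(P, H) = -4*P*P = -4*P²)
x(Q(-2, 0/2), -3)² = (-4*(-0/2)²)² = (-4*(-4*0)²)² = (-4*0²)² = (-4*0)² = 0² = 0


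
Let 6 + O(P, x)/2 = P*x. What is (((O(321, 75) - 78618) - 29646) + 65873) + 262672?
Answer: 268419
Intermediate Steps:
O(P, x) = -12 + 2*P*x (O(P, x) = -12 + 2*(P*x) = -12 + 2*P*x)
(((O(321, 75) - 78618) - 29646) + 65873) + 262672 = ((((-12 + 2*321*75) - 78618) - 29646) + 65873) + 262672 = ((((-12 + 48150) - 78618) - 29646) + 65873) + 262672 = (((48138 - 78618) - 29646) + 65873) + 262672 = ((-30480 - 29646) + 65873) + 262672 = (-60126 + 65873) + 262672 = 5747 + 262672 = 268419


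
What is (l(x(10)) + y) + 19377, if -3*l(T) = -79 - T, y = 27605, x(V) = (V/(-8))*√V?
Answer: 141025/3 - 5*√10/12 ≈ 47007.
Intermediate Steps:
x(V) = -V^(3/2)/8 (x(V) = (V*(-⅛))*√V = (-V/8)*√V = -V^(3/2)/8)
l(T) = 79/3 + T/3 (l(T) = -(-79 - T)/3 = 79/3 + T/3)
(l(x(10)) + y) + 19377 = ((79/3 + (-5*√10/4)/3) + 27605) + 19377 = ((79/3 - 5*√10/12) + 27605) + 19377 = (82894/3 - 5*√10/12) + 19377 = 141025/3 - 5*√10/12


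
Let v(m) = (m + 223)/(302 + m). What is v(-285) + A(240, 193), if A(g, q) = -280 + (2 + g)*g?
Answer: 982538/17 ≈ 57796.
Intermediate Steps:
v(m) = (223 + m)/(302 + m)
A(g, q) = -280 + g*(2 + g)
v(-285) + A(240, 193) = (223 - 285)/(302 - 285) + (-280 + 240² + 2*240) = -62/17 + (-280 + 57600 + 480) = (1/17)*(-62) + 57800 = -62/17 + 57800 = 982538/17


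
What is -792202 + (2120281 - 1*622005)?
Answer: 706074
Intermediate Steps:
-792202 + (2120281 - 1*622005) = -792202 + (2120281 - 622005) = -792202 + 1498276 = 706074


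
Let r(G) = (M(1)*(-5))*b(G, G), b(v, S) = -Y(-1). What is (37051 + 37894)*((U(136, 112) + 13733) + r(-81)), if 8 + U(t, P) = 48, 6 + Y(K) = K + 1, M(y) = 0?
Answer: 1032217485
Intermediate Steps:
Y(K) = -5 + K (Y(K) = -6 + (K + 1) = -6 + (1 + K) = -5 + K)
U(t, P) = 40 (U(t, P) = -8 + 48 = 40)
b(v, S) = 6 (b(v, S) = -(-5 - 1) = -1*(-6) = 6)
r(G) = 0 (r(G) = (0*(-5))*6 = 0*6 = 0)
(37051 + 37894)*((U(136, 112) + 13733) + r(-81)) = (37051 + 37894)*((40 + 13733) + 0) = 74945*(13773 + 0) = 74945*13773 = 1032217485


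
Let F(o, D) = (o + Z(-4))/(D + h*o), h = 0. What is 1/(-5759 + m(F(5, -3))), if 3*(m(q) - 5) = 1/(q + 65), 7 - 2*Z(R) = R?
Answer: -369/2123224 ≈ -0.00017379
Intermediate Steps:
Z(R) = 7/2 - R/2
F(o, D) = (11/2 + o)/D (F(o, D) = (o + (7/2 - ½*(-4)))/(D + 0*o) = (o + (7/2 + 2))/(D + 0) = (o + 11/2)/D = (11/2 + o)/D)
m(q) = 5 + 1/(3*(65 + q)) (m(q) = 5 + 1/(3*(q + 65)) = 5 + 1/(3*(65 + q)))
1/(-5759 + m(F(5, -3))) = 1/(-5759 + (976 + 15*((11/2 + 5)/(-3)))/(3*(65 + (11/2 + 5)/(-3)))) = 1/(-5759 + (976 + 15*(-⅓*21/2))/(3*(65 - ⅓*21/2))) = 1/(-5759 + (976 + 15*(-7/2))/(3*(65 - 7/2))) = 1/(-5759 + (976 - 105/2)/(3*(123/2))) = 1/(-5759 + (⅓)*(2/123)*(1847/2)) = 1/(-5759 + 1847/369) = 1/(-2123224/369) = -369/2123224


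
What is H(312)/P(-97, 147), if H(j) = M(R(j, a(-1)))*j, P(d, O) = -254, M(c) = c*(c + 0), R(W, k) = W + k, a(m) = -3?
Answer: -14895036/127 ≈ -1.1728e+5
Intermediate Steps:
M(c) = c² (M(c) = c*c = c²)
H(j) = j*(-3 + j)² (H(j) = (j - 3)²*j = (-3 + j)²*j = j*(-3 + j)²)
H(312)/P(-97, 147) = (312*(-3 + 312)²)/(-254) = (312*309²)*(-1/254) = (312*95481)*(-1/254) = 29790072*(-1/254) = -14895036/127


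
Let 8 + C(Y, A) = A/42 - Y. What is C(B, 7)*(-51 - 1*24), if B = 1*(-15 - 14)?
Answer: -3175/2 ≈ -1587.5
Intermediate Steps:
B = -29 (B = 1*(-29) = -29)
C(Y, A) = -8 - Y + A/42 (C(Y, A) = -8 + (A/42 - Y) = -8 + (-Y + A/42) = -8 - Y + A/42)
C(B, 7)*(-51 - 1*24) = (-8 - 1*(-29) + (1/42)*7)*(-51 - 1*24) = (-8 + 29 + ⅙)*(-51 - 24) = (127/6)*(-75) = -3175/2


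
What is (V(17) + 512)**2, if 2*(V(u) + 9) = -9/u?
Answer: 292170649/1156 ≈ 2.5274e+5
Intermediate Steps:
V(u) = -9 - 9/(2*u) (V(u) = -9 + (-9/u)/2 = -9 - 9/(2*u))
(V(17) + 512)**2 = ((-9 - 9/2/17) + 512)**2 = ((-9 - 9/2*1/17) + 512)**2 = ((-9 - 9/34) + 512)**2 = (-315/34 + 512)**2 = (17093/34)**2 = 292170649/1156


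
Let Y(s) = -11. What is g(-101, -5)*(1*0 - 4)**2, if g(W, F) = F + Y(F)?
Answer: -256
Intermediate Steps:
g(W, F) = -11 + F (g(W, F) = F - 11 = -11 + F)
g(-101, -5)*(1*0 - 4)**2 = (-11 - 5)*(1*0 - 4)**2 = -16*(0 - 4)**2 = -16*(-4)**2 = -16*16 = -256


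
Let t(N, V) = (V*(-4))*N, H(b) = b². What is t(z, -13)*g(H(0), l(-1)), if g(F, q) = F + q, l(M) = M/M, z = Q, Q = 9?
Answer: 468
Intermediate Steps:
z = 9
l(M) = 1
t(N, V) = -4*N*V (t(N, V) = (-4*V)*N = -4*N*V)
t(z, -13)*g(H(0), l(-1)) = (-4*9*(-13))*(0² + 1) = 468*(0 + 1) = 468*1 = 468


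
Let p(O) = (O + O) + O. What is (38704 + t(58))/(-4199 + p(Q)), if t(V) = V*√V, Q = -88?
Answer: -38704/4463 - 58*√58/4463 ≈ -8.7712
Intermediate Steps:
t(V) = V^(3/2)
p(O) = 3*O (p(O) = 2*O + O = 3*O)
(38704 + t(58))/(-4199 + p(Q)) = (38704 + 58^(3/2))/(-4199 + 3*(-88)) = (38704 + 58*√58)/(-4199 - 264) = (38704 + 58*√58)/(-4463) = (38704 + 58*√58)*(-1/4463) = -38704/4463 - 58*√58/4463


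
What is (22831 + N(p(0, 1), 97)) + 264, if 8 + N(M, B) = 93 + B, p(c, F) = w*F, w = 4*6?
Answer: 23277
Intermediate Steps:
w = 24
p(c, F) = 24*F
N(M, B) = 85 + B (N(M, B) = -8 + (93 + B) = 85 + B)
(22831 + N(p(0, 1), 97)) + 264 = (22831 + (85 + 97)) + 264 = (22831 + 182) + 264 = 23013 + 264 = 23277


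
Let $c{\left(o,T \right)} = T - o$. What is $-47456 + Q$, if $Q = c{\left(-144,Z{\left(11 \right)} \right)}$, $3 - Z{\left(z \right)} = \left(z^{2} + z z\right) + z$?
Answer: $-47562$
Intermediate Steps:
$Z{\left(z \right)} = 3 - z - 2 z^{2}$ ($Z{\left(z \right)} = 3 - \left(\left(z^{2} + z z\right) + z\right) = 3 - \left(\left(z^{2} + z^{2}\right) + z\right) = 3 - \left(2 z^{2} + z\right) = 3 - \left(z + 2 z^{2}\right) = 3 - z - 2 z^{2}$)
$Q = -106$ ($Q = \left(3 - 11 - 2 \cdot 11^{2}\right) - -144 = \left(3 - 11 - 242\right) + 144 = -250 + 144 = -106$)
$-47456 + Q = -47456 - 106 = -47562$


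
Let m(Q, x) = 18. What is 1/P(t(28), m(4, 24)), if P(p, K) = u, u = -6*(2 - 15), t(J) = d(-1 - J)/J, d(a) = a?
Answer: 1/78 ≈ 0.012821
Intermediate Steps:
t(J) = (-1 - J)/J
u = 78 (u = -6*(-13) = 78)
P(p, K) = 78
1/P(t(28), m(4, 24)) = 1/78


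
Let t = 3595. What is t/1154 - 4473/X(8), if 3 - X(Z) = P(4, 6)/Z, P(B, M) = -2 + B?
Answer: -20607823/12694 ≈ -1623.4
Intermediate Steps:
X(Z) = 3 - 2/Z (X(Z) = 3 - (-2 + 4)/Z = 3 - 2/Z)
t/1154 - 4473/X(8) = 3595/1154 - 4473/(3 - 2/8) = 3595*(1/1154) - 4473/(3 - 2*1/8) = 3595/1154 - 4473/(3 - 1/4) = 3595/1154 - 4473/11/4 = 3595/1154 - 4473*4/11 = 3595/1154 - 17892/11 = -20607823/12694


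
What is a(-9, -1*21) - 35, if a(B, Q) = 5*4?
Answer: -15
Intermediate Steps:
a(B, Q) = 20
a(-9, -1*21) - 35 = 20 - 35 = -15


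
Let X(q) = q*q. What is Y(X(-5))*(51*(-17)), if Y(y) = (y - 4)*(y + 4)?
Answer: -528003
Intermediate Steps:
X(q) = q²
Y(y) = (-4 + y)*(4 + y)
Y(X(-5))*(51*(-17)) = (-16 + ((-5)²)²)*(51*(-17)) = (-16 + 25²)*(-867) = (-16 + 625)*(-867) = 609*(-867) = -528003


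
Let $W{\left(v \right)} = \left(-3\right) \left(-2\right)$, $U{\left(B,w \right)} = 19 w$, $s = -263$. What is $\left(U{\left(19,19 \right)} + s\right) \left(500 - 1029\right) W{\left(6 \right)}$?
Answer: $-311052$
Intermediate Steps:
$W{\left(v \right)} = 6$
$\left(U{\left(19,19 \right)} + s\right) \left(500 - 1029\right) W{\left(6 \right)} = \left(19 \cdot 19 - 263\right) \left(500 - 1029\right) 6 = \left(361 - 263\right) \left(-529\right) 6 = 98 \left(-529\right) 6 = \left(-51842\right) 6 = -311052$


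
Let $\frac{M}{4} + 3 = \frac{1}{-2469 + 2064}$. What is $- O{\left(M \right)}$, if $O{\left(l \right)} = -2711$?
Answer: $2711$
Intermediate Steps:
$M = - \frac{4864}{405}$ ($M = -12 + \frac{4}{-2469 + 2064} = -12 + \frac{4}{-405} = -12 + 4 \left(- \frac{1}{405}\right) = -12 - \frac{4}{405} = - \frac{4864}{405} \approx -12.01$)
$- O{\left(M \right)} = \left(-1\right) \left(-2711\right) = 2711$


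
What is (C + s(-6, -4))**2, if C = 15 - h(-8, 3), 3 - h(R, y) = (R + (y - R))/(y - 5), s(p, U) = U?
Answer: 169/4 ≈ 42.250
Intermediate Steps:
h(R, y) = 3 - y/(-5 + y) (h(R, y) = 3 - (R + (y - R))/(y - 5) = 3 - y/(-5 + y))
C = 21/2 (C = 15 - (-15 + 2*3)/(-5 + 3) = 15 - (-15 + 6)/(-2) = 15 - (-1)*(-9)/2 = 15 - 1*9/2 = 15 - 9/2 = 21/2 ≈ 10.500)
(C + s(-6, -4))**2 = (21/2 - 4)**2 = (13/2)**2 = 169/4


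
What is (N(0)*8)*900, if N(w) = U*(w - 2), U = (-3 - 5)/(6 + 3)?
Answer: 12800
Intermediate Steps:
U = -8/9 ≈ -0.88889
N(w) = 16/9 - 8*w/9 (N(w) = -8*(w - 2)/9 = -8*(-2 + w)/9 = 16/9 - 8*w/9)
(N(0)*8)*900 = ((16/9 - 8/9*0)*8)*900 = ((16/9 + 0)*8)*900 = ((16/9)*8)*900 = (128/9)*900 = 12800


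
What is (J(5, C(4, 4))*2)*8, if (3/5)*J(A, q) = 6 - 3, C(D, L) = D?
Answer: 80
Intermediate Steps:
J(A, q) = 5 (J(A, q) = 5*(6 - 3)/3 = (5/3)*3 = 5)
(J(5, C(4, 4))*2)*8 = (5*2)*8 = 10*8 = 80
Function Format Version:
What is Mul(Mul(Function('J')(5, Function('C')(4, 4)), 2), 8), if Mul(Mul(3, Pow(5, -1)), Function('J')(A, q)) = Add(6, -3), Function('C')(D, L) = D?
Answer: 80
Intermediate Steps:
Function('J')(A, q) = 5 (Function('J')(A, q) = Mul(Rational(5, 3), Add(6, -3)) = Mul(Rational(5, 3), 3) = 5)
Mul(Mul(Function('J')(5, Function('C')(4, 4)), 2), 8) = Mul(Mul(5, 2), 8) = Mul(10, 8) = 80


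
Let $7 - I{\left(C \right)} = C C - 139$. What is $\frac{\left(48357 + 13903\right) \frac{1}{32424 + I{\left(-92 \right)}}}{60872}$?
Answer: $\frac{15565}{366845108} \approx 4.2429 \cdot 10^{-5}$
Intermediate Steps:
$I{\left(C \right)} = 146 - C^{2}$ ($I{\left(C \right)} = 7 - \left(C C - 139\right) = 7 - \left(C^{2} - 139\right) = 7 - \left(-139 + C^{2}\right) = 146 - C^{2}$)
$\frac{\left(48357 + 13903\right) \frac{1}{32424 + I{\left(-92 \right)}}}{60872} = \frac{\left(48357 + 13903\right) \frac{1}{32424 + \left(146 - \left(-92\right)^{2}\right)}}{60872} = \frac{62260}{32424 + \left(146 - 8464\right)} \frac{1}{60872} = \frac{62260}{32424 - 8318} \cdot \frac{1}{60872} = \frac{62260}{24106} \cdot \frac{1}{60872} = 62260 \cdot \frac{1}{24106} \cdot \frac{1}{60872} = \frac{31130}{12053} \cdot \frac{1}{60872} = \frac{15565}{366845108}$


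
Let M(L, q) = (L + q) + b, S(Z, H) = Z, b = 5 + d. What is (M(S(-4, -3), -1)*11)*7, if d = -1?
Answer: -77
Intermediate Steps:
b = 4 (b = 5 - 1 = 4)
M(L, q) = 4 + L + q (M(L, q) = (L + q) + 4 = 4 + L + q)
(M(S(-4, -3), -1)*11)*7 = ((4 - 4 - 1)*11)*7 = -1*11*7 = -11*7 = -77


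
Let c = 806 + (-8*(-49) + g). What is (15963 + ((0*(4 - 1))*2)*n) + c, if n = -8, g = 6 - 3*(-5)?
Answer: 17182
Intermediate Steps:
g = 21 (g = 6 + 15 = 21)
c = 1219 (c = 806 + (-8*(-49) + 21) = 806 + (392 + 21) = 806 + 413 = 1219)
(15963 + ((0*(4 - 1))*2)*n) + c = (15963 + ((0*(4 - 1))*2)*(-8)) + 1219 = (15963 + ((0*3)*2)*(-8)) + 1219 = (15963 + (0*2)*(-8)) + 1219 = (15963 + 0*(-8)) + 1219 = (15963 + 0) + 1219 = 15963 + 1219 = 17182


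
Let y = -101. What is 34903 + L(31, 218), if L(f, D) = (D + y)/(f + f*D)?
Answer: 78985528/2263 ≈ 34903.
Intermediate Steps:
L(f, D) = (-101 + D)/(f + D*f) (L(f, D) = (D - 101)/(f + f*D) = (-101 + D)/(f + D*f))
34903 + L(31, 218) = 34903 + (-101 + 218)/(31*(1 + 218)) = 34903 + (1/31)*117/219 = 34903 + (1/31)*(1/219)*117 = 34903 + 39/2263 = 78985528/2263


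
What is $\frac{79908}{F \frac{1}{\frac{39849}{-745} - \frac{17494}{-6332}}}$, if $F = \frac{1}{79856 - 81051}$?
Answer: $\frac{1142494823903514}{235867} \approx 4.8438 \cdot 10^{9}$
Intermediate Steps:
$F = - \frac{1}{1195}$ ($F = \frac{1}{-1195} = - \frac{1}{1195} \approx -0.00083682$)
$\frac{79908}{F \frac{1}{\frac{39849}{-745} - \frac{17494}{-6332}}} = \frac{79908}{\left(- \frac{1}{1195}\right) \frac{1}{\frac{39849}{-745} - \frac{17494}{-6332}}} = \frac{79908}{\left(- \frac{1}{1195}\right) \frac{1}{39849 \left(- \frac{1}{745}\right) - - \frac{8747}{3166}}} = \frac{79908}{\left(- \frac{1}{1195}\right) \frac{1}{- \frac{39849}{745} + \frac{8747}{3166}}} = \frac{79908}{\left(- \frac{1}{1195}\right) \frac{1}{- \frac{119645419}{2358670}}} = \frac{79908}{\left(- \frac{1}{1195}\right) \left(- \frac{2358670}{119645419}\right)} = \frac{79908}{\frac{471734}{28595255141}} = 79908 \cdot \frac{28595255141}{471734} = \frac{1142494823903514}{235867}$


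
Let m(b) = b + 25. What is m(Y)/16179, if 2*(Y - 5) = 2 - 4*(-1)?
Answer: 11/5393 ≈ 0.0020397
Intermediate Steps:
Y = 8 (Y = 5 + (2 - 4*(-1))/2 = 5 + (2 + 4)/2 = 5 + (½)*6 = 5 + 3 = 8)
m(b) = 25 + b
m(Y)/16179 = (25 + 8)/16179 = 33*(1/16179) = 11/5393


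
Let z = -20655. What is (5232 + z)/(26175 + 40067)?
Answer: -15423/66242 ≈ -0.23283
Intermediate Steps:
(5232 + z)/(26175 + 40067) = (5232 - 20655)/(26175 + 40067) = -15423/66242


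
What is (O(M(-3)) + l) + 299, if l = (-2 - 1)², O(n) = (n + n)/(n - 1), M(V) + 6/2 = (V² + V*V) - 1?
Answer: 4032/13 ≈ 310.15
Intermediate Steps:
M(V) = -4 + 2*V² (M(V) = -3 + ((V² + V*V) - 1) = -3 + ((V² + V²) - 1) = -3 + (2*V² - 1) = -3 + (-1 + 2*V²) = -4 + 2*V²)
O(n) = 2*n/(-1 + n) (O(n) = (2*n)/(-1 + n) = 2*n/(-1 + n))
l = 9 (l = (-3)² = 9)
(O(M(-3)) + l) + 299 = (2*(-4 + 2*(-3)²)/(-1 + (-4 + 2*(-3)²)) + 9) + 299 = (2*(-4 + 2*9)/(-1 + (-4 + 2*9)) + 9) + 299 = (2*(-4 + 18)/(-1 + (-4 + 18)) + 9) + 299 = (2*14/(-1 + 14) + 9) + 299 = (2*14/13 + 9) + 299 = (2*14*(1/13) + 9) + 299 = (28/13 + 9) + 299 = 145/13 + 299 = 4032/13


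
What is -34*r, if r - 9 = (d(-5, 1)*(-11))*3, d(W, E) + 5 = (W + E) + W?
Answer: -16014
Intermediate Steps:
d(W, E) = -5 + E + 2*W (d(W, E) = -5 + ((W + E) + W) = -5 + ((E + W) + W) = -5 + (E + 2*W) = -5 + E + 2*W)
r = 471 (r = 9 + ((-5 + 1 + 2*(-5))*(-11))*3 = 9 + ((-5 + 1 - 10)*(-11))*3 = 9 - 14*(-11)*3 = 9 + 154*3 = 9 + 462 = 471)
-34*r = -34*471 = -16014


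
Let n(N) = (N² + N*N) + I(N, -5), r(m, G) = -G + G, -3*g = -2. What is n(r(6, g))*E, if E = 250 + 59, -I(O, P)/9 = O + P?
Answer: 13905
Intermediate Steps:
g = ⅔ (g = -⅓*(-2) = ⅔ ≈ 0.66667)
I(O, P) = -9*O - 9*P (I(O, P) = -9*(O + P) = -9*O - 9*P)
r(m, G) = 0
n(N) = 45 - 9*N + 2*N² (n(N) = (N² + N*N) + (-9*N - 9*(-5)) = (N² + N²) + (-9*N + 45) = 2*N² + (45 - 9*N) = 45 - 9*N + 2*N²)
E = 309
n(r(6, g))*E = (45 - 9*0 + 2*0²)*309 = (45 + 0 + 2*0)*309 = (45 + 0 + 0)*309 = 45*309 = 13905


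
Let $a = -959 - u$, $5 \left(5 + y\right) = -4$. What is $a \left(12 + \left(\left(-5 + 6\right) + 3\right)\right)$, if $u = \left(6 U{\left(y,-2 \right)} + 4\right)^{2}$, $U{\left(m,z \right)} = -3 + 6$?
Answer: $-23088$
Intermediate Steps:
$y = - \frac{29}{5}$ ($y = -5 + \frac{1}{5} \left(-4\right) = -5 - \frac{4}{5} = - \frac{29}{5} \approx -5.8$)
$U{\left(m,z \right)} = 3$
$u = 484$ ($u = \left(6 \cdot 3 + 4\right)^{2} = \left(18 + 4\right)^{2} = 22^{2} = 484$)
$a = -1443$ ($a = -959 - 484 = -1443$)
$a \left(12 + \left(\left(-5 + 6\right) + 3\right)\right) = - 1443 \left(12 + \left(\left(-5 + 6\right) + 3\right)\right) = - 1443 \left(12 + \left(1 + 3\right)\right) = - 1443 \left(12 + 4\right) = \left(-1443\right) 16 = -23088$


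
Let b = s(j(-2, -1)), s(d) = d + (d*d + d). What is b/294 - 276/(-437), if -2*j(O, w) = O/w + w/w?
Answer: 4685/7448 ≈ 0.62903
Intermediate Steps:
j(O, w) = -½ - O/(2*w) (j(O, w) = -(O/w + w/w)/2 = -(O/w + 1)/2 = -(1 + O/w)/2 = -½ - O/(2*w))
s(d) = d² + 2*d (s(d) = d + (d² + d) = d + (d + d²) = d² + 2*d)
b = -¾ (b = ((½)*(-1*(-2) - 1*(-1))/(-1))*(2 + (½)*(-1*(-2) - 1*(-1))/(-1)) = ((½)*(-1)*(2 + 1))*(2 + (½)*(-1)*(2 + 1)) = ((½)*(-1)*3)*(2 + (½)*(-1)*3) = -3*(2 - 3/2)/2 = -3/2*½ = -¾ ≈ -0.75000)
b/294 - 276/(-437) = -¾/294 - 276/(-437) = -¾*1/294 - 276*(-1/437) = -1/392 + 12/19 = 4685/7448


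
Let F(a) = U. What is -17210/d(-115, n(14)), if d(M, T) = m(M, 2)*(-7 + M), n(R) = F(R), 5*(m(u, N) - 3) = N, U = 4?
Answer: 43025/1037 ≈ 41.490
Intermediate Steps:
m(u, N) = 3 + N/5
F(a) = 4
n(R) = 4
d(M, T) = -119/5 + 17*M/5 (d(M, T) = (3 + (⅕)*2)*(-7 + M) = (3 + ⅖)*(-7 + M) = 17*(-7 + M)/5 = -119/5 + 17*M/5)
-17210/d(-115, n(14)) = -17210/(-119/5 + (17/5)*(-115)) = -17210/(-119/5 - 391) = -17210/(-2074/5) = -17210*(-5/2074) = 43025/1037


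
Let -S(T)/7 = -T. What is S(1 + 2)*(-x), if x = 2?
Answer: -42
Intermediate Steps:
S(T) = 7*T (S(T) = -(-7)*T = 7*T)
S(1 + 2)*(-x) = (7*(1 + 2))*(-1*2) = (7*3)*(-2) = 21*(-2) = -42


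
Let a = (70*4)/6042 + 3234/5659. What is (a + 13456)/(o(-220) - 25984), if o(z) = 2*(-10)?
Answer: -115026085879/222280098678 ≈ -0.51748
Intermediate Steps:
o(z) = -20
a = 10562174/17095839 (a = 280*(1/6042) + 3234*(1/5659) = 140/3021 + 3234/5659 = 10562174/17095839 ≈ 0.61782)
(a + 13456)/(o(-220) - 25984) = (10562174/17095839 + 13456)/(-20 - 25984) = (230052171758/17095839)/(-26004) = (230052171758/17095839)*(-1/26004) = -115026085879/222280098678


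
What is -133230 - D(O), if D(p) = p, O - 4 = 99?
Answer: -133333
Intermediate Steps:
O = 103 (O = 4 + 99 = 103)
-133230 - D(O) = -133230 - 1*103 = -133230 - 103 = -133333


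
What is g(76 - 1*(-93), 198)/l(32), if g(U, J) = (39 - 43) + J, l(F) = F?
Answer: 97/16 ≈ 6.0625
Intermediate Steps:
g(U, J) = -4 + J
g(76 - 1*(-93), 198)/l(32) = (-4 + 198)/32 = 194*(1/32) = 97/16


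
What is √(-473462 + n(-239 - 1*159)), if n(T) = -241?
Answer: I*√473703 ≈ 688.26*I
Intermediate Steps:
√(-473462 + n(-239 - 1*159)) = √(-473462 - 241) = √(-473703) = I*√473703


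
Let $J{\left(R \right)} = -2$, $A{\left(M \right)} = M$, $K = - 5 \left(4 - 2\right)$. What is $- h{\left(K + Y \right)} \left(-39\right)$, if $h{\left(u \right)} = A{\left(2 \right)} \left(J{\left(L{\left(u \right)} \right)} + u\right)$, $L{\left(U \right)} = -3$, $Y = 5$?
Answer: $-546$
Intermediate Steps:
$K = -10$ ($K = \left(-5\right) 2 = -10$)
$h{\left(u \right)} = -4 + 2 u$ ($h{\left(u \right)} = 2 \left(-2 + u\right) = -4 + 2 u$)
$- h{\left(K + Y \right)} \left(-39\right) = - (-4 + 2 \left(-10 + 5\right)) \left(-39\right) = - (-4 + 2 \left(-5\right)) \left(-39\right) = - (-4 - 10) \left(-39\right) = \left(-1\right) \left(-14\right) \left(-39\right) = 14 \left(-39\right) = -546$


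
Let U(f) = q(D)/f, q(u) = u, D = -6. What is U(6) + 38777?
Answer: 38776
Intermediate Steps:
U(f) = -6/f
U(6) + 38777 = -6/6 + 38777 = -6*1/6 + 38777 = -1 + 38777 = 38776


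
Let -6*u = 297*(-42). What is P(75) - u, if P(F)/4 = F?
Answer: -1779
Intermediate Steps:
P(F) = 4*F
u = 2079 (u = -99*(-42)/2 = -⅙*(-12474) = 2079)
P(75) - u = 4*75 - 1*2079 = 300 - 2079 = -1779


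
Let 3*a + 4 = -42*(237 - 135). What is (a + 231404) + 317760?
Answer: 1643204/3 ≈ 5.4774e+5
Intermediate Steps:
a = -4288/3 (a = -4/3 + (-42*(237 - 135))/3 = -4/3 + (-42*102)/3 = -4/3 + (⅓)*(-4284) = -4/3 - 1428 = -4288/3 ≈ -1429.3)
(a + 231404) + 317760 = (-4288/3 + 231404) + 317760 = 689924/3 + 317760 = 1643204/3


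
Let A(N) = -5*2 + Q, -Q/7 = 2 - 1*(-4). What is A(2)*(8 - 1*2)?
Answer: -312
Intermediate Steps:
Q = -42 (Q = -7*(2 - 1*(-4)) = -7*(2 + 4) = -7*6 = -42)
A(N) = -52 (A(N) = -5*2 - 42 = -10 - 42 = -52)
A(2)*(8 - 1*2) = -52*(8 - 1*2) = -52*(8 - 2) = -52*6 = -312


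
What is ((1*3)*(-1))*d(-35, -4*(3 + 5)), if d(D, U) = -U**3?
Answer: -98304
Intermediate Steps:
((1*3)*(-1))*d(-35, -4*(3 + 5)) = ((1*3)*(-1))*(-(-4*(3 + 5))**3) = (3*(-1))*(-(-4*8)**3) = -(-3)*(-32)**3 = -(-3)*(-32768) = -3*32768 = -98304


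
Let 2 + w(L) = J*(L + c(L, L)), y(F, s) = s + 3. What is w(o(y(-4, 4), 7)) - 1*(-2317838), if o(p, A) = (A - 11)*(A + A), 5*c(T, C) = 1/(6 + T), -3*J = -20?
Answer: 57936566/25 ≈ 2.3175e+6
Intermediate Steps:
J = 20/3 (J = -1/3*(-20) = 20/3 ≈ 6.6667)
c(T, C) = 1/(5*(6 + T))
y(F, s) = 3 + s
o(p, A) = 2*A*(-11 + A) (o(p, A) = (-11 + A)*(2*A) = 2*A*(-11 + A))
w(L) = -2 + 4/(3*(6 + L)) + 20*L/3 (w(L) = -2 + 20*(L + 1/(5*(6 + L)))/3 = -2 + (4/(3*(6 + L)) + 20*L/3) = -2 + 4/(3*(6 + L)) + 20*L/3)
w(o(y(-4, 4), 7)) - 1*(-2317838) = 2*(-16 + 10*(2*7*(-11 + 7))**2 + 57*(2*7*(-11 + 7)))/(3*(6 + 2*7*(-11 + 7))) - 1*(-2317838) = 2*(-16 + 10*(2*7*(-4))**2 + 57*(2*7*(-4)))/(3*(6 + 2*7*(-4))) + 2317838 = 2*(-16 + 10*(-56)**2 + 57*(-56))/(3*(6 - 56)) + 2317838 = (2/3)*(-16 + 10*3136 - 3192)/(-50) + 2317838 = (2/3)*(-1/50)*(-16 + 31360 - 3192) + 2317838 = (2/3)*(-1/50)*28152 + 2317838 = -9384/25 + 2317838 = 57936566/25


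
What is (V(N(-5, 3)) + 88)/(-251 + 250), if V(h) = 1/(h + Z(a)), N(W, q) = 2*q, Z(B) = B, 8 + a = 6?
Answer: -353/4 ≈ -88.250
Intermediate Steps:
a = -2 (a = -8 + 6 = -2)
V(h) = 1/(-2 + h) (V(h) = 1/(h - 2) = 1/(-2 + h))
(V(N(-5, 3)) + 88)/(-251 + 250) = (1/(-2 + 2*3) + 88)/(-251 + 250) = (1/(-2 + 6) + 88)/(-1) = (1/4 + 88)*(-1) = (¼ + 88)*(-1) = (353/4)*(-1) = -353/4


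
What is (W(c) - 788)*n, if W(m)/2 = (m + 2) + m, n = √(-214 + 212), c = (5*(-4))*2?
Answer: -944*I*√2 ≈ -1335.0*I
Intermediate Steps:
c = -40 (c = -20*2 = -40)
n = I*√2 (n = √(-2) = I*√2 ≈ 1.4142*I)
W(m) = 4 + 4*m (W(m) = 2*((m + 2) + m) = 2*((2 + m) + m) = 2*(2 + 2*m) = 4 + 4*m)
(W(c) - 788)*n = ((4 + 4*(-40)) - 788)*(I*√2) = ((4 - 160) - 788)*(I*√2) = (-156 - 788)*(I*√2) = -944*I*√2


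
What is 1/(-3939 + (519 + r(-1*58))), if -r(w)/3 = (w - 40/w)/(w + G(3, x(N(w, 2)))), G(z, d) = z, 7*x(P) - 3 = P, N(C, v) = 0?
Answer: -1595/5459886 ≈ -0.00029213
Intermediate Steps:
x(P) = 3/7 + P/7
r(w) = -3*(w - 40/w)/(3 + w) (r(w) = -3*(w - 40/w)/(w + 3) = -3*(w - 40/w)/(3 + w))
1/(-3939 + (519 + r(-1*58))) = 1/(-3939 + (519 + 3*(40 - (-1*58)**2)/(((-1*58))*(3 - 1*58)))) = 1/(-3939 + (519 + 3*(40 - 1*(-58)**2)/(-58*(3 - 58)))) = 1/(-3939 + (519 + 3*(-1/58)*(40 - 1*3364)/(-55))) = 1/(-3939 + (519 + 3*(-1/58)*(-1/55)*(40 - 3364))) = 1/(-3939 + (519 + 3*(-1/58)*(-1/55)*(-3324))) = 1/(-3939 + (519 - 4986/1595)) = 1/(-3939 + 822819/1595) = 1/(-5459886/1595) = -1595/5459886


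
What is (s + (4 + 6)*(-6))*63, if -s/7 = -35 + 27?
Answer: -252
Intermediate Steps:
s = 56 (s = -7*(-35 + 27) = -7*(-8) = 56)
(s + (4 + 6)*(-6))*63 = (56 + (4 + 6)*(-6))*63 = (56 + 10*(-6))*63 = (56 - 60)*63 = -4*63 = -252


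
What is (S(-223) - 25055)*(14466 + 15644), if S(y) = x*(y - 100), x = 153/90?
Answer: -770939451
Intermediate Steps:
x = 17/10 (x = 153*(1/90) = 17/10 ≈ 1.7000)
S(y) = -170 + 17*y/10 (S(y) = 17*(y - 100)/10 = 17*(-100 + y)/10 = -170 + 17*y/10)
(S(-223) - 25055)*(14466 + 15644) = ((-170 + (17/10)*(-223)) - 25055)*(14466 + 15644) = ((-170 - 3791/10) - 25055)*30110 = (-5491/10 - 25055)*30110 = -256041/10*30110 = -770939451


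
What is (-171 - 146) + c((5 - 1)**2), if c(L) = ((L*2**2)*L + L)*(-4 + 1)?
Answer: -3437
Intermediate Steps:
c(L) = -12*L**2 - 3*L (c(L) = ((L*4)*L + L)*(-3) = ((4*L)*L + L)*(-3) = (4*L**2 + L)*(-3) = (L + 4*L**2)*(-3) = -12*L**2 - 3*L)
(-171 - 146) + c((5 - 1)**2) = (-171 - 146) - 3*(5 - 1)**2*(1 + 4*(5 - 1)**2) = -317 - 3*4**2*(1 + 4*4**2) = -317 - 3*16*(1 + 4*16) = -317 - 3*16*(1 + 64) = -317 - 3*16*65 = -317 - 3120 = -3437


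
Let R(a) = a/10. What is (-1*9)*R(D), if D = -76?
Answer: 342/5 ≈ 68.400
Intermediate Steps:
R(a) = a/10 (R(a) = a*(⅒) = a/10)
(-1*9)*R(D) = (-1*9)*((⅒)*(-76)) = -9*(-38/5) = 342/5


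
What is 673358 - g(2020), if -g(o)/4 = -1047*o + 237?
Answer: -7785454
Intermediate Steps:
g(o) = -948 + 4188*o (g(o) = -4*(-1047*o + 237) = -4*(237 - 1047*o) = -948 + 4188*o)
673358 - g(2020) = 673358 - (-948 + 4188*2020) = 673358 - (-948 + 8459760) = 673358 - 1*8458812 = 673358 - 8458812 = -7785454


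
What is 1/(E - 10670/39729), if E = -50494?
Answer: -39729/2006086796 ≈ -1.9804e-5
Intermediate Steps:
1/(E - 10670/39729) = 1/(-50494 - 10670/39729) = 1/(-2006086796/39729) = -39729/2006086796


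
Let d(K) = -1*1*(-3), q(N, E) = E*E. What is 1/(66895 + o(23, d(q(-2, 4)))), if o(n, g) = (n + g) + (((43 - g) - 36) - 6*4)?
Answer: 1/66901 ≈ 1.4947e-5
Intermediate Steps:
q(N, E) = E²
d(K) = 3 (d(K) = -1*(-3) = 3)
o(n, g) = -17 + n (o(n, g) = (g + n) + ((7 - g) - 24) = (g + n) + (-17 - g) = -17 + n)
1/(66895 + o(23, d(q(-2, 4)))) = 1/(66895 + (-17 + 23)) = 1/(66895 + 6) = 1/66901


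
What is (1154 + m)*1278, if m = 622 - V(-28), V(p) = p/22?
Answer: 24984900/11 ≈ 2.2714e+6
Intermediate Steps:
V(p) = p/22 (V(p) = p*(1/22) = p/22)
m = 6856/11 (m = 622 - (-28)/22 = 622 - 1*(-14/11) = 622 + 14/11 = 6856/11 ≈ 623.27)
(1154 + m)*1278 = (1154 + 6856/11)*1278 = (19550/11)*1278 = 24984900/11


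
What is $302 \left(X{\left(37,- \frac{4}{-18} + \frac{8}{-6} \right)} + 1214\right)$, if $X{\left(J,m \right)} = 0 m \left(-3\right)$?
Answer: $366628$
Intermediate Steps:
$X{\left(J,m \right)} = 0$ ($X{\left(J,m \right)} = 0 \left(-3\right) = 0$)
$302 \left(X{\left(37,- \frac{4}{-18} + \frac{8}{-6} \right)} + 1214\right) = 302 \left(0 + 1214\right) = 302 \cdot 1214 = 366628$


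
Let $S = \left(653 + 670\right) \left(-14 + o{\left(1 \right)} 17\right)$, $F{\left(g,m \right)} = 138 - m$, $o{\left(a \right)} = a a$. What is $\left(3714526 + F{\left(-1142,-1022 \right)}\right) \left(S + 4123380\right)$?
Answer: $15335932896414$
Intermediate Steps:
$o{\left(a \right)} = a^{2}$
$S = 3969$ ($S = \left(653 + 670\right) \left(-14 + 1^{2} \cdot 17\right) = 1323 \left(-14 + 1 \cdot 17\right) = 1323 \left(-14 + 17\right) = 1323 \cdot 3 = 3969$)
$\left(3714526 + F{\left(-1142,-1022 \right)}\right) \left(S + 4123380\right) = \left(3714526 + \left(138 - -1022\right)\right) \left(3969 + 4123380\right) = \left(3714526 + \left(138 + 1022\right)\right) 4127349 = \left(3714526 + 1160\right) 4127349 = 3715686 \cdot 4127349 = 15335932896414$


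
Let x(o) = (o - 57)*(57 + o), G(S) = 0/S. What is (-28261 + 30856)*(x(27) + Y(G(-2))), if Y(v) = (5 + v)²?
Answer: -6474525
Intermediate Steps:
G(S) = 0
x(o) = (-57 + o)*(57 + o)
(-28261 + 30856)*(x(27) + Y(G(-2))) = (-28261 + 30856)*((-3249 + 27²) + (5 + 0)²) = 2595*((-3249 + 729) + 5²) = 2595*(-2520 + 25) = 2595*(-2495) = -6474525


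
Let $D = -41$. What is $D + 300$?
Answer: $259$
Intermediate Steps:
$D + 300 = -41 + 300 = 259$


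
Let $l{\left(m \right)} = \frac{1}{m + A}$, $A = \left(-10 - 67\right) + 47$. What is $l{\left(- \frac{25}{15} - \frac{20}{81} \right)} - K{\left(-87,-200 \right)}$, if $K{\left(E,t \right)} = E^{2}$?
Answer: $- \frac{19565946}{2585} \approx -7569.0$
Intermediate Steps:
$A = -30$ ($A = -77 + 47 = -30$)
$l{\left(m \right)} = \frac{1}{-30 + m}$ ($l{\left(m \right)} = \frac{1}{m - 30} = \frac{1}{-30 + m}$)
$l{\left(- \frac{25}{15} - \frac{20}{81} \right)} - K{\left(-87,-200 \right)} = \frac{1}{-30 - \left(\frac{5}{3} + \frac{20}{81}\right)} - \left(-87\right)^{2} = \frac{1}{-30 - \frac{155}{81}} - 7569 = \frac{1}{- \frac{2585}{81}} - 7569 = - \frac{81}{2585} - 7569 = - \frac{19565946}{2585}$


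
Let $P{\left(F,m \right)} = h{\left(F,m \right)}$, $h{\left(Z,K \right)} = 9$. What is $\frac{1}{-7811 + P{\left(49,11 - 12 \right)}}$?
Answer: $- \frac{1}{7802} \approx -0.00012817$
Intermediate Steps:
$P{\left(F,m \right)} = 9$
$\frac{1}{-7811 + P{\left(49,11 - 12 \right)}} = \frac{1}{-7811 + 9} = \frac{1}{-7802} = - \frac{1}{7802}$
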